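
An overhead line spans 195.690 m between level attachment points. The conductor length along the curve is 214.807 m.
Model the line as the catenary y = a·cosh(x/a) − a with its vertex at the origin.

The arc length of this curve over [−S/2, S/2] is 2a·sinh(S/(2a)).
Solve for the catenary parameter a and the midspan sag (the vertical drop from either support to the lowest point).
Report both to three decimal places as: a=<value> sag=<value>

seed: a₀ = √(S³/(24(L−S))) = √(195.690³/(24·19.117)) = 127.801944
iter 1: u=0.765599  f(a)=+5.681e-01  f'(a)=-3.171e-01  a ← 127.801944 − (+5.681e-01/-3.171e-01) = 129.593793
iter 2: u=0.755013  f(a)=+1.217e-02  f'(a)=-3.036e-01  a ← 129.593793 − (+1.217e-02/-3.036e-01) = 129.633874
iter 3: u=0.754780  f(a)=+5.854e-06  f'(a)=-3.033e-01  a ← 129.633874 − (+5.854e-06/-3.033e-01) = 129.633893
iter 4: u=0.754779  f(a)=+1.393e-12  f'(a)=-3.033e-01  a ← 129.633893 − (+1.393e-12/-3.033e-01) = 129.633893
converged: |Δa| < 1e-12 after 4 iterations
sag = a·(cosh(S/(2a)) − 1) = 129.633893·(cosh(0.754779) − 1) = 38.712351
T_max/T_min = cosh(S/(2a)) = 1.298628

a=129.634 sag=38.712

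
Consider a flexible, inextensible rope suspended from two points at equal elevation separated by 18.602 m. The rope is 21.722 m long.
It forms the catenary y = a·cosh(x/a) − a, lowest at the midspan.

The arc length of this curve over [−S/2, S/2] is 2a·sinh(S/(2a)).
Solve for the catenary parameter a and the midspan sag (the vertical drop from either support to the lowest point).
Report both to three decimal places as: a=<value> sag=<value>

a=9.496 sag=4.931

seed: a₀ = √(S³/(24(L−S))) = √(18.602³/(24·3.120)) = 9.271640
iter 1: u=1.003167  f(a)=+1.608e-01  f'(a)=-7.432e-01  a ← 9.271640 − (+1.608e-01/-7.432e-01) = 9.487998
iter 2: u=0.980291  f(a)=+5.801e-03  f'(a)=-6.905e-01  a ← 9.487998 − (+5.801e-03/-6.905e-01) = 9.496400
iter 3: u=0.979424  f(a)=+8.175e-06  f'(a)=-6.885e-01  a ← 9.496400 − (+8.175e-06/-6.885e-01) = 9.496412
iter 4: u=0.979423  f(a)=+1.629e-11  f'(a)=-6.885e-01  a ← 9.496412 − (+1.629e-11/-6.885e-01) = 9.496412
iter 5: u=0.979423  f(a)=-3.553e-15  f'(a)=-6.885e-01  a ← 9.496412 − (-3.553e-15/-6.885e-01) = 9.496412
converged: |Δa| < 1e-12 after 5 iterations
sag = a·(cosh(S/(2a)) − 1) = 9.496412·(cosh(0.979423) − 1) = 4.930756
T_max/T_min = cosh(S/(2a)) = 1.519223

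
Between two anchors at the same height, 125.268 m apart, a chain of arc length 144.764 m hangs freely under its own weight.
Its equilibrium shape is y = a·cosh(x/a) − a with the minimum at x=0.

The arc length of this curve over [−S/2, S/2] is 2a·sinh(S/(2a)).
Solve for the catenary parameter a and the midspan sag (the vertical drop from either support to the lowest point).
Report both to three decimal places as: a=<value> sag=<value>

a=66.278 sag=31.864

seed: a₀ = √(S³/(24(L−S))) = √(125.268³/(24·19.496)) = 64.815942
iter 1: u=0.966336  f(a)=+9.308e-01  f'(a)=-6.597e-01  a ← 64.815942 − (+9.308e-01/-6.597e-01) = 66.226932
iter 2: u=0.945748  f(a)=+3.126e-02  f'(a)=-6.160e-01  a ← 66.226932 − (+3.126e-02/-6.160e-01) = 66.277679
iter 3: u=0.945024  f(a)=+3.798e-05  f'(a)=-6.145e-01  a ← 66.277679 − (+3.798e-05/-6.145e-01) = 66.277741
iter 4: u=0.945023  f(a)=+5.619e-11  f'(a)=-6.145e-01  a ← 66.277741 − (+5.619e-11/-6.145e-01) = 66.277741
iter 5: u=0.945023  f(a)=+0.000e+00  f'(a)=-6.145e-01  a ← 66.277741 − (+0.000e+00/-6.145e-01) = 66.277741
converged: |Δa| < 1e-12 after 5 iterations
sag = a·(cosh(S/(2a)) − 1) = 66.277741·(cosh(0.945023) − 1) = 31.864466
T_max/T_min = cosh(S/(2a)) = 1.480772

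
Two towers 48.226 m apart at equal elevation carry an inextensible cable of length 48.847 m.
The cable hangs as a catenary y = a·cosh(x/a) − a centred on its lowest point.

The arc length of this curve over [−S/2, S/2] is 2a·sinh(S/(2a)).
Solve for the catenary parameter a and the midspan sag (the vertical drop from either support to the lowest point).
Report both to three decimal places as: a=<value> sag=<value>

a=86.917 sag=3.366

seed: a₀ = √(S³/(24(L−S))) = √(48.226³/(24·0.621)) = 86.750191
iter 1: u=0.277959  f(a)=+2.403e-03  f'(a)=-1.443e-02  a ← 86.750191 − (+2.403e-03/-1.443e-02) = 86.916770
iter 2: u=0.277426  f(a)=+6.940e-06  f'(a)=-1.434e-02  a ← 86.916770 − (+6.940e-06/-1.434e-02) = 86.917254
iter 3: u=0.277425  f(a)=+5.824e-11  f'(a)=-1.434e-02  a ← 86.917254 − (+5.824e-11/-1.434e-02) = 86.917254
iter 4: u=0.277425  f(a)=+0.000e+00  f'(a)=-1.434e-02  a ← 86.917254 − (+0.000e+00/-1.434e-02) = 86.917254
converged: |Δa| < 1e-12 after 4 iterations
sag = a·(cosh(S/(2a)) − 1) = 86.917254·(cosh(0.277425) − 1) = 3.366279
T_max/T_min = cosh(S/(2a)) = 1.038730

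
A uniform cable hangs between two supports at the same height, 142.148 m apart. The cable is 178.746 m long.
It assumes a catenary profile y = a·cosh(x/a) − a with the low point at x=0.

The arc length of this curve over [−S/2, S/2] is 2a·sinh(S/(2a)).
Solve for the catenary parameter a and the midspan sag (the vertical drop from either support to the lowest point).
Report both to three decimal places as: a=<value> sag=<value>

a=59.273 sag=47.969

seed: a₀ = √(S³/(24(L−S))) = √(142.148³/(24·36.598)) = 57.184303
iter 1: u=1.242894  f(a)=+2.933e+00  f'(a)=-1.489e+00  a ← 57.184303 − (+2.933e+00/-1.489e+00) = 59.154156
iter 2: u=1.201505  f(a)=+1.584e-01  f'(a)=-1.332e+00  a ← 59.154156 − (+1.584e-01/-1.332e+00) = 59.273043
iter 3: u=1.199095  f(a)=+5.201e-04  f'(a)=-1.323e+00  a ← 59.273043 − (+5.201e-04/-1.323e+00) = 59.273436
iter 4: u=1.199087  f(a)=+5.648e-09  f'(a)=-1.323e+00  a ← 59.273436 − (+5.648e-09/-1.323e+00) = 59.273436
iter 5: u=1.199087  f(a)=-2.842e-14  f'(a)=-1.323e+00  a ← 59.273436 − (-2.842e-14/-1.323e+00) = 59.273436
converged: |Δa| < 1e-12 after 5 iterations
sag = a·(cosh(S/(2a)) − 1) = 59.273436·(cosh(1.199087) − 1) = 47.968689
T_max/T_min = cosh(S/(2a)) = 1.809278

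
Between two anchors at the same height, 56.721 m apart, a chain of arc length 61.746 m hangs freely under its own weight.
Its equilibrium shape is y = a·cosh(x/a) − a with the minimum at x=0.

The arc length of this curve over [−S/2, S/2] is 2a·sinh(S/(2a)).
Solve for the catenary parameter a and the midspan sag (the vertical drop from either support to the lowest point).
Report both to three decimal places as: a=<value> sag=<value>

seed: a₀ = √(S³/(24(L−S))) = √(56.721³/(24·5.025)) = 38.899334
iter 1: u=0.729074  f(a)=+1.353e-01  f'(a)=-2.724e-01  a ← 38.899334 − (+1.353e-01/-2.724e-01) = 39.395944
iter 2: u=0.719884  f(a)=+2.634e-03  f'(a)=-2.618e-01  a ← 39.395944 − (+2.634e-03/-2.618e-01) = 39.406002
iter 3: u=0.719700  f(a)=+1.043e-06  f'(a)=-2.616e-01  a ← 39.406002 − (+1.043e-06/-2.616e-01) = 39.406006
iter 4: u=0.719700  f(a)=+1.492e-13  f'(a)=-2.616e-01  a ← 39.406006 − (+1.492e-13/-2.616e-01) = 39.406006
converged: |Δa| < 1e-12 after 4 iterations
sag = a·(cosh(S/(2a)) − 1) = 39.406006·(cosh(0.719700) − 1) = 10.653713
T_max/T_min = cosh(S/(2a)) = 1.270358

a=39.406 sag=10.654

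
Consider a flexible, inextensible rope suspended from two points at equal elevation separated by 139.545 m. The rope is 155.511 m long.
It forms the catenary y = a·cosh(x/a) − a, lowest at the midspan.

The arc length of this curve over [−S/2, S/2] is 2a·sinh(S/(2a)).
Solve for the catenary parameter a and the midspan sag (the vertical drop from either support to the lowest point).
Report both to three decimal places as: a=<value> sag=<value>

a=85.619 sag=30.038

seed: a₀ = √(S³/(24(L−S))) = √(139.545³/(24·15.966)) = 84.210789
iter 1: u=0.828546  f(a)=+5.571e-01  f'(a)=-4.059e-01  a ← 84.210789 − (+5.571e-01/-4.059e-01) = 85.583319
iter 2: u=0.815258  f(a)=+1.391e-02  f'(a)=-3.858e-01  a ← 85.583319 − (+1.391e-02/-3.858e-01) = 85.619375
iter 3: u=0.814915  f(a)=+9.168e-06  f'(a)=-3.853e-01  a ← 85.619375 − (+9.168e-06/-3.853e-01) = 85.619399
iter 4: u=0.814915  f(a)=+4.007e-12  f'(a)=-3.853e-01  a ← 85.619399 − (+4.007e-12/-3.853e-01) = 85.619399
converged: |Δa| < 1e-12 after 4 iterations
sag = a·(cosh(S/(2a)) − 1) = 85.619399·(cosh(0.814915) − 1) = 30.037850
T_max/T_min = cosh(S/(2a)) = 1.350830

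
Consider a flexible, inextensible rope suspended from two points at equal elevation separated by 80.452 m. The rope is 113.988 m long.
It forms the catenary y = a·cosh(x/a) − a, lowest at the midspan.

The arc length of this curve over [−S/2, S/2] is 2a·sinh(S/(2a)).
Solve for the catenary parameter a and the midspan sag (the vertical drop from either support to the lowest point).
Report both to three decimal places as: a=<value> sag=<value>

a=26.895 sag=36.126

seed: a₀ = √(S³/(24(L−S))) = √(80.452³/(24·33.536)) = 25.435719
iter 1: u=1.581477  f(a)=+4.452e+00  f'(a)=-3.358e+00  a ← 25.435719 − (+4.452e+00/-3.358e+00) = 26.761569
iter 2: u=1.503126  f(a)=+3.718e-01  f'(a)=-2.819e+00  a ← 26.761569 − (+3.718e-01/-2.819e+00) = 26.893480
iter 3: u=1.495753  f(a)=+3.115e-03  f'(a)=-2.772e+00  a ← 26.893480 − (+3.115e-03/-2.772e+00) = 26.894604
iter 4: u=1.495690  f(a)=+2.227e-07  f'(a)=-2.771e+00  a ← 26.894604 − (+2.227e-07/-2.771e+00) = 26.894604
iter 5: u=1.495690  f(a)=+2.842e-14  f'(a)=-2.771e+00  a ← 26.894604 − (+2.842e-14/-2.771e+00) = 26.894604
converged: |Δa| < 1e-12 after 5 iterations
sag = a·(cosh(S/(2a)) − 1) = 26.894604·(cosh(1.495690) − 1) = 36.126311
T_max/T_min = cosh(S/(2a)) = 2.343255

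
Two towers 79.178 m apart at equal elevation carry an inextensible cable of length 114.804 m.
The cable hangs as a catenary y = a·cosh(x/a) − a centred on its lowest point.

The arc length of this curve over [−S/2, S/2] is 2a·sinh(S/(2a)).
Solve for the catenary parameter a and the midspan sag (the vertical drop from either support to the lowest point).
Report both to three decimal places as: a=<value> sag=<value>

a=25.577 sag=37.265

seed: a₀ = √(S³/(24(L−S))) = √(79.178³/(24·35.626)) = 24.094484
iter 1: u=1.643073  f(a)=+5.130e+00  f'(a)=-3.836e+00  a ← 24.094484 − (+5.130e+00/-3.836e+00) = 25.431632
iter 2: u=1.556683  f(a)=+4.580e-01  f'(a)=-3.179e+00  a ← 25.431632 − (+4.580e-01/-3.179e+00) = 25.575687
iter 3: u=1.547915  f(a)=+4.441e-03  f'(a)=-3.118e+00  a ← 25.575687 − (+4.441e-03/-3.118e+00) = 25.577111
iter 4: u=1.547829  f(a)=+4.266e-07  f'(a)=-3.117e+00  a ← 25.577111 − (+4.266e-07/-3.117e+00) = 25.577112
iter 5: u=1.547829  f(a)=+1.421e-14  f'(a)=-3.117e+00  a ← 25.577112 − (+1.421e-14/-3.117e+00) = 25.577112
converged: |Δa| < 1e-12 after 5 iterations
sag = a·(cosh(S/(2a)) − 1) = 25.577112·(cosh(1.547829) − 1) = 37.265376
T_max/T_min = cosh(S/(2a)) = 2.456981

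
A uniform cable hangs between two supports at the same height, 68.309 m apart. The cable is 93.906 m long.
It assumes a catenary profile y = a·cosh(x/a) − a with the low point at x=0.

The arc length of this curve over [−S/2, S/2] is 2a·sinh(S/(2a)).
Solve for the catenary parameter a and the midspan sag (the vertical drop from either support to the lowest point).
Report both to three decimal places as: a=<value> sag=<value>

seed: a₀ = √(S³/(24(L−S))) = √(68.309³/(24·25.597)) = 22.778060
iter 1: u=1.499447  f(a)=+3.036e+00  f'(a)=-2.795e+00  a ← 22.778060 − (+3.036e+00/-2.795e+00) = 23.864407
iter 2: u=1.431190  f(a)=+2.307e-01  f'(a)=-2.385e+00  a ← 23.864407 − (+2.307e-01/-2.385e+00) = 23.961151
iter 3: u=1.425411  f(a)=+1.575e-03  f'(a)=-2.353e+00  a ← 23.961151 − (+1.575e-03/-2.353e+00) = 23.961820
iter 4: u=1.425372  f(a)=+7.444e-08  f'(a)=-2.352e+00  a ← 23.961820 − (+7.444e-08/-2.352e+00) = 23.961821
iter 5: u=1.425372  f(a)=-1.421e-14  f'(a)=-2.352e+00  a ← 23.961821 − (-1.421e-14/-2.352e+00) = 23.961821
converged: |Δa| < 1e-12 after 5 iterations
sag = a·(cosh(S/(2a)) − 1) = 23.961821·(cosh(1.425372) − 1) = 28.752059
T_max/T_min = cosh(S/(2a)) = 2.199911

a=23.962 sag=28.752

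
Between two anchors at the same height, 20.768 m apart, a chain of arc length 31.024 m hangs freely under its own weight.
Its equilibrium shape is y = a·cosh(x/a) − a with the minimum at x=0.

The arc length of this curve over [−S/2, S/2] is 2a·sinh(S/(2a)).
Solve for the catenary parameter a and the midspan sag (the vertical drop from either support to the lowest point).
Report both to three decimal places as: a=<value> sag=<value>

a=6.437 sag=10.358

seed: a₀ = √(S³/(24(L−S))) = √(20.768³/(24·10.256)) = 6.032501
iter 1: u=1.721343  f(a)=+1.631e+00  f'(a)=-4.520e+00  a ← 6.032501 − (+1.631e+00/-4.520e+00) = 6.393344
iter 2: u=1.624189  f(a)=+1.578e-01  f'(a)=-3.684e+00  a ← 6.393344 − (+1.578e-01/-3.684e+00) = 6.436177
iter 3: u=1.613380  f(a)=+1.827e-03  f'(a)=-3.600e+00  a ← 6.436177 − (+1.827e-03/-3.600e+00) = 6.436685
iter 4: u=1.613253  f(a)=+2.510e-07  f'(a)=-3.599e+00  a ← 6.436685 − (+2.510e-07/-3.599e+00) = 6.436685
iter 5: u=1.613253  f(a)=+0.000e+00  f'(a)=-3.599e+00  a ← 6.436685 − (+0.000e+00/-3.599e+00) = 6.436685
converged: |Δa| < 1e-12 after 5 iterations
sag = a·(cosh(S/(2a)) − 1) = 6.436685·(cosh(1.613253) − 1) = 10.357750
T_max/T_min = cosh(S/(2a)) = 2.609175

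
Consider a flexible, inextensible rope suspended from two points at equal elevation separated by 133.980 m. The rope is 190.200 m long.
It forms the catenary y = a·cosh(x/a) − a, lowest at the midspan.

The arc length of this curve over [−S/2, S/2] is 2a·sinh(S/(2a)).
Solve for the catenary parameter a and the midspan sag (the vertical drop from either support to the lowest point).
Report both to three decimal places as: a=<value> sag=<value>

a=44.655 sag=60.407

seed: a₀ = √(S³/(24(L−S))) = √(133.980³/(24·56.220)) = 42.219095
iter 1: u=1.586723  f(a)=+7.517e+00  f'(a)=-3.397e+00  a ← 42.219095 − (+7.517e+00/-3.397e+00) = 44.431853
iter 2: u=1.507702  f(a)=+6.314e-01  f'(a)=-2.848e+00  a ← 44.431853 − (+6.314e-01/-2.848e+00) = 44.653528
iter 3: u=1.500217  f(a)=+5.357e-03  f'(a)=-2.800e+00  a ← 44.653528 − (+5.357e-03/-2.800e+00) = 44.655442
iter 4: u=1.500153  f(a)=+3.929e-07  f'(a)=-2.800e+00  a ← 44.655442 − (+3.929e-07/-2.800e+00) = 44.655442
iter 5: u=1.500153  f(a)=+2.842e-14  f'(a)=-2.800e+00  a ← 44.655442 − (+2.842e-14/-2.800e+00) = 44.655442
converged: |Δa| < 1e-12 after 5 iterations
sag = a·(cosh(S/(2a)) − 1) = 44.655442·(cosh(1.500153) − 1) = 60.407009
T_max/T_min = cosh(S/(2a)) = 2.352736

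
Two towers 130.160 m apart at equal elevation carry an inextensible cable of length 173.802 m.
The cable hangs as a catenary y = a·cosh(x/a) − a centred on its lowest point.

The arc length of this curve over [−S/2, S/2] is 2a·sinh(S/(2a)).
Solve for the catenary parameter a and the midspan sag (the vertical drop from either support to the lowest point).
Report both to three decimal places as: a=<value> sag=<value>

a=48.033 sag=51.259

seed: a₀ = √(S³/(24(L−S))) = √(130.160³/(24·43.642)) = 45.883693
iter 1: u=1.418369  f(a)=+4.606e+00  f'(a)=-2.314e+00  a ← 45.883693 − (+4.606e+00/-2.314e+00) = 47.874651
iter 2: u=1.359383  f(a)=+3.168e-01  f'(a)=-2.005e+00  a ← 47.874651 − (+3.168e-01/-2.005e+00) = 48.032617
iter 3: u=1.354913  f(a)=+1.743e-03  f'(a)=-1.983e+00  a ← 48.032617 − (+1.743e-03/-1.983e+00) = 48.033495
iter 4: u=1.354888  f(a)=+5.339e-08  f'(a)=-1.983e+00  a ← 48.033495 − (+5.339e-08/-1.983e+00) = 48.033495
iter 5: u=1.354888  f(a)=+0.000e+00  f'(a)=-1.983e+00  a ← 48.033495 − (+0.000e+00/-1.983e+00) = 48.033495
converged: |Δa| < 1e-12 after 5 iterations
sag = a·(cosh(S/(2a)) − 1) = 48.033495·(cosh(1.354888) − 1) = 51.259004
T_max/T_min = cosh(S/(2a)) = 2.067151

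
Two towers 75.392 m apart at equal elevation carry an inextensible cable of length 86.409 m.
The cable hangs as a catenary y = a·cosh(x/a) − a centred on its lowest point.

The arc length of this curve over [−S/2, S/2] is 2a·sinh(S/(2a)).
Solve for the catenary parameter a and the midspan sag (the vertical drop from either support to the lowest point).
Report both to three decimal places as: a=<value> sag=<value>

a=41.112 sag=18.527

seed: a₀ = √(S³/(24(L−S))) = √(75.392³/(24·11.017)) = 40.257852
iter 1: u=0.936364  f(a)=+4.932e-01  f'(a)=-5.968e-01  a ← 40.257852 − (+4.932e-01/-5.968e-01) = 41.084173
iter 2: u=0.917531  f(a)=+1.559e-02  f'(a)=-5.596e-01  a ← 41.084173 − (+1.559e-02/-5.596e-01) = 41.112037
iter 3: u=0.916909  f(a)=+1.672e-05  f'(a)=-5.584e-01  a ← 41.112037 − (+1.672e-05/-5.584e-01) = 41.112067
iter 4: u=0.916908  f(a)=+1.924e-11  f'(a)=-5.584e-01  a ← 41.112067 − (+1.924e-11/-5.584e-01) = 41.112067
converged: |Δa| < 1e-12 after 4 iterations
sag = a·(cosh(S/(2a)) − 1) = 41.112067·(cosh(0.916908) − 1) = 18.527105
T_max/T_min = cosh(S/(2a)) = 1.450649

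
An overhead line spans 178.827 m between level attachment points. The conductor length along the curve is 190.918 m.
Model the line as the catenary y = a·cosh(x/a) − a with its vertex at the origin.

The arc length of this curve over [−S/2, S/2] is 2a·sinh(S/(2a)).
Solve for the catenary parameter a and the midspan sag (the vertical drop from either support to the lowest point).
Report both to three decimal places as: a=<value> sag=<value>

a=141.784 sag=29.140

seed: a₀ = √(S³/(24(L−S))) = √(178.827³/(24·12.091)) = 140.382478
iter 1: u=0.636928  f(a)=+2.476e-01  f'(a)=-1.793e-01  a ← 140.382478 − (+2.476e-01/-1.793e-01) = 141.763225
iter 2: u=0.630724  f(a)=+3.701e-03  f'(a)=-1.740e-01  a ← 141.763225 − (+3.701e-03/-1.740e-01) = 141.784492
iter 3: u=0.630630  f(a)=+8.545e-07  f'(a)=-1.739e-01  a ← 141.784492 − (+8.545e-07/-1.739e-01) = 141.784497
iter 4: u=0.630630  f(a)=+2.842e-14  f'(a)=-1.739e-01  a ← 141.784497 − (+2.842e-14/-1.739e-01) = 141.784497
converged: |Δa| < 1e-12 after 4 iterations
sag = a·(cosh(S/(2a)) − 1) = 141.784497·(cosh(0.630630) − 1) = 29.140236
T_max/T_min = cosh(S/(2a)) = 1.205525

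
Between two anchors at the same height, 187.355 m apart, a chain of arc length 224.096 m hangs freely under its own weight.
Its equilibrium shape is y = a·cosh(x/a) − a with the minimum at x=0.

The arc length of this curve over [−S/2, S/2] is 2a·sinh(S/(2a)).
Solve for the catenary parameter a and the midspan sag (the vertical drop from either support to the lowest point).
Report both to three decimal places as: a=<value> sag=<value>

seed: a₀ = √(S³/(24(L−S))) = √(187.355³/(24·36.741)) = 86.360833
iter 1: u=1.084722  f(a)=+2.223e+00  f'(a)=-9.553e-01  a ← 86.360833 − (+2.223e+00/-9.553e-01) = 88.687953
iter 2: u=1.056260  f(a)=+9.302e-02  f'(a)=-8.769e-01  a ← 88.687953 − (+9.302e-02/-8.769e-01) = 88.794043
iter 3: u=1.054998  f(a)=+1.786e-04  f'(a)=-8.735e-01  a ← 88.794043 − (+1.786e-04/-8.735e-01) = 88.794247
iter 4: u=1.054995  f(a)=+6.616e-10  f'(a)=-8.735e-01  a ← 88.794247 − (+6.616e-10/-8.735e-01) = 88.794247
iter 5: u=1.054995  f(a)=+2.842e-14  f'(a)=-8.735e-01  a ← 88.794247 − (+2.842e-14/-8.735e-01) = 88.794247
converged: |Δa| < 1e-12 after 5 iterations
sag = a·(cosh(S/(2a)) − 1) = 88.794247·(cosh(1.054995) − 1) = 54.171387
T_max/T_min = cosh(S/(2a)) = 1.610078

a=88.794 sag=54.171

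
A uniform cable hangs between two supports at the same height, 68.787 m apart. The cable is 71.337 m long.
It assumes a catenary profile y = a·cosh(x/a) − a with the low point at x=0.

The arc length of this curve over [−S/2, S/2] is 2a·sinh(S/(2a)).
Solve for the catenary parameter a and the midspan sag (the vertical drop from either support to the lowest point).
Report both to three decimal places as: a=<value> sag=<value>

seed: a₀ = √(S³/(24(L−S))) = √(68.787³/(24·2.550)) = 72.926243
iter 1: u=0.471620  f(a)=+2.851e-02  f'(a)=-7.150e-02  a ← 72.926243 − (+2.851e-02/-7.150e-02) = 73.324975
iter 2: u=0.469056  f(a)=+2.355e-04  f'(a)=-7.032e-02  a ← 73.324975 − (+2.355e-04/-7.032e-02) = 73.328324
iter 3: u=0.469034  f(a)=+1.637e-08  f'(a)=-7.031e-02  a ← 73.328324 − (+1.637e-08/-7.031e-02) = 73.328324
iter 4: u=0.469034  f(a)=+1.421e-14  f'(a)=-7.031e-02  a ← 73.328324 − (+1.421e-14/-7.031e-02) = 73.328324
converged: |Δa| < 1e-12 after 4 iterations
sag = a·(cosh(S/(2a)) − 1) = 73.328324·(cosh(0.469034) − 1) = 8.214824
T_max/T_min = cosh(S/(2a)) = 1.112028

a=73.328 sag=8.215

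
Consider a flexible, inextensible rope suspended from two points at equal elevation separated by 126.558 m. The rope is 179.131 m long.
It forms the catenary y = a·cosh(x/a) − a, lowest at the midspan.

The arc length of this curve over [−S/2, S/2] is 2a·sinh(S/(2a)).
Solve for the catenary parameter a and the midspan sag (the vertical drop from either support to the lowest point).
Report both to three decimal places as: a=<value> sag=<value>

a=42.373 sag=56.710

seed: a₀ = √(S³/(24(L−S))) = √(126.558³/(24·52.573)) = 40.081817
iter 1: u=1.578746  f(a)=+6.954e+00  f'(a)=-3.338e+00  a ← 40.081817 − (+6.954e+00/-3.338e+00) = 42.165143
iter 2: u=1.500742  f(a)=+5.790e-01  f'(a)=-2.803e+00  a ← 42.165143 − (+5.790e-01/-2.803e+00) = 42.371673
iter 3: u=1.493427  f(a)=+4.819e-03  f'(a)=-2.757e+00  a ← 42.371673 − (+4.819e-03/-2.757e+00) = 42.373420
iter 4: u=1.493365  f(a)=+3.399e-07  f'(a)=-2.757e+00  a ← 42.373420 − (+3.399e-07/-2.757e+00) = 42.373420
iter 5: u=1.493365  f(a)=+5.684e-14  f'(a)=-2.757e+00  a ← 42.373420 − (+5.684e-14/-2.757e+00) = 42.373420
converged: |Δa| < 1e-12 after 5 iterations
sag = a·(cosh(S/(2a)) − 1) = 42.373420·(cosh(1.493365) − 1) = 56.709805
T_max/T_min = cosh(S/(2a)) = 2.338334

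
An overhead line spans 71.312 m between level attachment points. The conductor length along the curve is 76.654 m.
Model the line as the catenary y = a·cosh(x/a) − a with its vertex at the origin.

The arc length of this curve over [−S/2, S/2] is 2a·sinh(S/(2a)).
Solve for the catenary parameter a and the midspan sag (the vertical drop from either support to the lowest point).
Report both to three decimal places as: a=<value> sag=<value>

seed: a₀ = √(S³/(24(L−S))) = √(71.312³/(24·5.342)) = 53.184657
iter 1: u=0.670419  f(a)=+1.213e-01  f'(a)=-2.101e-01  a ← 53.184657 − (+1.213e-01/-2.101e-01) = 53.762320
iter 2: u=0.663215  f(a)=+2.005e-03  f'(a)=-2.032e-01  a ← 53.762320 − (+2.005e-03/-2.032e-01) = 53.772190
iter 3: u=0.663094  f(a)=+5.681e-07  f'(a)=-2.031e-01  a ← 53.772190 − (+5.681e-07/-2.031e-01) = 53.772193
iter 4: u=0.663094  f(a)=+4.263e-14  f'(a)=-2.031e-01  a ← 53.772193 − (+4.263e-14/-2.031e-01) = 53.772193
converged: |Δa| < 1e-12 after 4 iterations
sag = a·(cosh(S/(2a)) − 1) = 53.772193·(cosh(0.663094) − 1) = 12.261190
T_max/T_min = cosh(S/(2a)) = 1.228021

a=53.772 sag=12.261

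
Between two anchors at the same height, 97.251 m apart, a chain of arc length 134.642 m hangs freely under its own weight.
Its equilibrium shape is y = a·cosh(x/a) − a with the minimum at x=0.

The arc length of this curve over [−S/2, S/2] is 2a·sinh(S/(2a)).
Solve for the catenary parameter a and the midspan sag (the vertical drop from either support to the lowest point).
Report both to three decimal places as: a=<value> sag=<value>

a=33.719 sag=41.574

seed: a₀ = √(S³/(24(L−S))) = √(97.251³/(24·37.391)) = 32.014885
iter 1: u=1.518840  f(a)=+4.557e+00  f'(a)=-2.921e+00  a ← 32.014885 − (+4.557e+00/-2.921e+00) = 33.575100
iter 2: u=1.448261  f(a)=+3.543e-01  f'(a)=-2.483e+00  a ← 33.575100 − (+3.543e-01/-2.483e+00) = 33.717808
iter 3: u=1.442131  f(a)=+2.541e-03  f'(a)=-2.447e+00  a ← 33.717808 − (+2.541e-03/-2.447e+00) = 33.718846
iter 4: u=1.442087  f(a)=+1.327e-07  f'(a)=-2.447e+00  a ← 33.718846 − (+1.327e-07/-2.447e+00) = 33.718846
iter 5: u=1.442087  f(a)=-2.842e-14  f'(a)=-2.447e+00  a ← 33.718846 − (-2.842e-14/-2.447e+00) = 33.718846
converged: |Δa| < 1e-12 after 5 iterations
sag = a·(cosh(S/(2a)) − 1) = 33.718846·(cosh(1.442087) − 1) = 41.574431
T_max/T_min = cosh(S/(2a)) = 2.232973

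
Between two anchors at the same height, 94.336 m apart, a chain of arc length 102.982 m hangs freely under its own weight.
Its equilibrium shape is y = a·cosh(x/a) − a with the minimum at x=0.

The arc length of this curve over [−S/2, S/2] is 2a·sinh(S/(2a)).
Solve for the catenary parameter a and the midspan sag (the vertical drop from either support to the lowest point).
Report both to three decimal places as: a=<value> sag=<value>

a=64.463 sag=18.040

seed: a₀ = √(S³/(24(L−S))) = √(94.336³/(24·8.646)) = 63.606713
iter 1: u=0.741557  f(a)=+2.409e-01  f'(a)=-2.871e-01  a ← 63.606713 − (+2.409e-01/-2.871e-01) = 64.445645
iter 2: u=0.731904  f(a)=+4.848e-03  f'(a)=-2.757e-01  a ← 64.445645 − (+4.848e-03/-2.757e-01) = 64.463233
iter 3: u=0.731704  f(a)=+2.054e-06  f'(a)=-2.754e-01  a ← 64.463233 − (+2.054e-06/-2.754e-01) = 64.463240
iter 4: u=0.731704  f(a)=+3.695e-13  f'(a)=-2.754e-01  a ← 64.463240 − (+3.695e-13/-2.754e-01) = 64.463240
converged: |Δa| < 1e-12 after 4 iterations
sag = a·(cosh(S/(2a)) − 1) = 64.463240·(cosh(0.731704) − 1) = 18.040290
T_max/T_min = cosh(S/(2a)) = 1.279854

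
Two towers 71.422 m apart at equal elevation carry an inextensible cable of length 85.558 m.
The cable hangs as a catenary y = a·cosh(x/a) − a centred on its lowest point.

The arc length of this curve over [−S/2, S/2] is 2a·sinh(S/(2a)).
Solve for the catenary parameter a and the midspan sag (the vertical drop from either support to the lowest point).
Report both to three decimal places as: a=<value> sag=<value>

a=33.702 sag=20.758

seed: a₀ = √(S³/(24(L−S))) = √(71.422³/(24·14.136)) = 32.770202
iter 1: u=1.089740  f(a)=+8.635e-01  f'(a)=-9.696e-01  a ← 32.770202 − (+8.635e-01/-9.696e-01) = 33.660724
iter 2: u=1.060910  f(a)=+3.645e-02  f'(a)=-8.893e-01  a ← 33.660724 − (+3.645e-02/-8.893e-01) = 33.701709
iter 3: u=1.059620  f(a)=+7.129e-05  f'(a)=-8.859e-01  a ← 33.701709 − (+7.129e-05/-8.859e-01) = 33.701789
iter 4: u=1.059617  f(a)=+2.738e-10  f'(a)=-8.859e-01  a ← 33.701789 − (+2.738e-10/-8.859e-01) = 33.701789
iter 5: u=1.059617  f(a)=+0.000e+00  f'(a)=-8.859e-01  a ← 33.701789 − (+0.000e+00/-8.859e-01) = 33.701789
converged: |Δa| < 1e-12 after 5 iterations
sag = a·(cosh(S/(2a)) − 1) = 33.701789·(cosh(1.059617) − 1) = 20.757860
T_max/T_min = cosh(S/(2a)) = 1.615928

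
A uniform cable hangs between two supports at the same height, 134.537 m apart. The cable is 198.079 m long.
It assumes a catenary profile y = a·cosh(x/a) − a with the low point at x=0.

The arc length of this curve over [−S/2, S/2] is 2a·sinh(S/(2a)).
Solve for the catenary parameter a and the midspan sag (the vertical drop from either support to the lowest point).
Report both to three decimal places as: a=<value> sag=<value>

seed: a₀ = √(S³/(24(L−S))) = √(134.537³/(24·63.542)) = 39.960098
iter 1: u=1.683392  f(a)=+9.635e+00  f'(a)=-4.178e+00  a ← 39.960098 − (+9.635e+00/-4.178e+00) = 42.266486
iter 2: u=1.591533  f(a)=+8.972e-01  f'(a)=-3.433e+00  a ← 42.266486 − (+8.972e-01/-3.433e+00) = 42.527832
iter 3: u=1.581752  f(a)=+9.542e-03  f'(a)=-3.360e+00  a ← 42.527832 − (+9.542e-03/-3.360e+00) = 42.530672
iter 4: u=1.581647  f(a)=+1.105e-06  f'(a)=-3.359e+00  a ← 42.530672 − (+1.105e-06/-3.359e+00) = 42.530672
iter 5: u=1.581647  f(a)=-2.842e-14  f'(a)=-3.359e+00  a ← 42.530672 − (-2.842e-14/-3.359e+00) = 42.530672
converged: |Δa| < 1e-12 after 5 iterations
sag = a·(cosh(S/(2a)) − 1) = 42.530672·(cosh(1.581647) − 1) = 65.254673
T_max/T_min = cosh(S/(2a)) = 2.534297

a=42.531 sag=65.255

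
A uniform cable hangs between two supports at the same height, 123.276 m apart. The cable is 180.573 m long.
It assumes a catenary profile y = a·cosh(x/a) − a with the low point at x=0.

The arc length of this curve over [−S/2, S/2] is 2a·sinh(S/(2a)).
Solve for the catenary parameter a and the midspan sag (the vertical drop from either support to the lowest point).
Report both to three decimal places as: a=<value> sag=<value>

a=39.250 sag=59.199

seed: a₀ = √(S³/(24(L−S))) = √(123.276³/(24·57.297)) = 36.910186
iter 1: u=1.669946  f(a)=+8.541e+00  f'(a)=-4.061e+00  a ← 36.910186 − (+8.541e+00/-4.061e+00) = 39.013157
iter 2: u=1.579929  f(a)=+7.843e-01  f'(a)=-3.347e+00  a ← 39.013157 − (+7.843e-01/-3.347e+00) = 39.247504
iter 3: u=1.570495  f(a)=+8.091e-03  f'(a)=-3.278e+00  a ← 39.247504 − (+8.091e-03/-3.278e+00) = 39.249972
iter 4: u=1.570396  f(a)=+8.806e-07  f'(a)=-3.277e+00  a ← 39.249972 − (+8.806e-07/-3.277e+00) = 39.249973
iter 5: u=1.570396  f(a)=+0.000e+00  f'(a)=-3.277e+00  a ← 39.249973 − (+0.000e+00/-3.277e+00) = 39.249973
converged: |Δa| < 1e-12 after 5 iterations
sag = a·(cosh(S/(2a)) − 1) = 39.249973·(cosh(1.570396) − 1) = 59.199062
T_max/T_min = cosh(S/(2a)) = 2.508257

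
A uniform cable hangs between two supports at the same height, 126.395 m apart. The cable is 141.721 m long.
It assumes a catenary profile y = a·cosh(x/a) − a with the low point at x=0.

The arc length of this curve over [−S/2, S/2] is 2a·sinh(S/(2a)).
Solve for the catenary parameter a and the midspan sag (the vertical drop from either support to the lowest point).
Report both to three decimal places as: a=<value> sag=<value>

a=75.404 sag=28.070

seed: a₀ = √(S³/(24(L−S))) = √(126.395³/(24·15.326)) = 74.092596
iter 1: u=0.852953  f(a)=+5.673e-01  f'(a)=-4.446e-01  a ← 74.092596 − (+5.673e-01/-4.446e-01) = 75.368517
iter 2: u=0.838513  f(a)=+1.498e-02  f'(a)=-4.214e-01  a ← 75.368517 − (+1.498e-02/-4.214e-01) = 75.404079
iter 3: u=0.838118  f(a)=+1.109e-05  f'(a)=-4.208e-01  a ← 75.404079 − (+1.109e-05/-4.208e-01) = 75.404105
iter 4: u=0.838117  f(a)=+6.054e-12  f'(a)=-4.208e-01  a ← 75.404105 − (+6.054e-12/-4.208e-01) = 75.404105
converged: |Δa| < 1e-12 after 4 iterations
sag = a·(cosh(S/(2a)) − 1) = 75.404105·(cosh(0.838117) − 1) = 28.070479
T_max/T_min = cosh(S/(2a)) = 1.372267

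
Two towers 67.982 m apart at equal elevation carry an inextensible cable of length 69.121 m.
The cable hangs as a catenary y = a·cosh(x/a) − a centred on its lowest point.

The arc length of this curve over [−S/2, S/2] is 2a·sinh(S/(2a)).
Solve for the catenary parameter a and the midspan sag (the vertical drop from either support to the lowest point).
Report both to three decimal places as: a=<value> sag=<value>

seed: a₀ = √(S³/(24(L−S))) = √(67.982³/(24·1.139)) = 107.207069
iter 1: u=0.317059  f(a)=+5.739e-03  f'(a)=-2.146e-02  a ← 107.207069 − (+5.739e-03/-2.146e-02) = 107.474446
iter 2: u=0.316271  f(a)=+2.154e-05  f'(a)=-2.130e-02  a ← 107.474446 − (+2.154e-05/-2.130e-02) = 107.475458
iter 3: u=0.316268  f(a)=+3.060e-10  f'(a)=-2.130e-02  a ← 107.475458 − (+3.060e-10/-2.130e-02) = 107.475458
iter 4: u=0.316268  f(a)=+0.000e+00  f'(a)=-2.130e-02  a ← 107.475458 − (+0.000e+00/-2.130e-02) = 107.475458
converged: |Δa| < 1e-12 after 4 iterations
sag = a·(cosh(S/(2a)) − 1) = 107.475458·(cosh(0.316268) − 1) = 5.420079
T_max/T_min = cosh(S/(2a)) = 1.050431

a=107.475 sag=5.420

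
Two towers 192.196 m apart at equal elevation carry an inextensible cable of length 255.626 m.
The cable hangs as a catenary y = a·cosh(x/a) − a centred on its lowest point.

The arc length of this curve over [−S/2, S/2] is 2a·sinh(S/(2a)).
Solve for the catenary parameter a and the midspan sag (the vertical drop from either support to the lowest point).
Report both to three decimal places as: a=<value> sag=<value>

seed: a₀ = √(S³/(24(L−S))) = √(192.196³/(24·63.430)) = 68.291011
iter 1: u=1.407184  f(a)=+6.584e+00  f'(a)=-2.252e+00  a ← 68.291011 − (+6.584e+00/-2.252e+00) = 71.214233
iter 2: u=1.349421  f(a)=+4.464e-01  f'(a)=-1.957e+00  a ← 71.214233 − (+4.464e-01/-1.957e+00) = 71.442385
iter 3: u=1.345112  f(a)=+2.381e-03  f'(a)=-1.936e+00  a ← 71.442385 − (+2.381e-03/-1.936e+00) = 71.443615
iter 4: u=1.345089  f(a)=+6.858e-08  f'(a)=-1.936e+00  a ← 71.443615 − (+6.858e-08/-1.936e+00) = 71.443615
iter 5: u=1.345089  f(a)=-2.842e-14  f'(a)=-1.936e+00  a ← 71.443615 − (-2.842e-14/-1.936e+00) = 71.443615
converged: |Δa| < 1e-12 after 5 iterations
sag = a·(cosh(S/(2a)) − 1) = 71.443615·(cosh(1.345089) − 1) = 74.981632
T_max/T_min = cosh(S/(2a)) = 2.049522

a=71.444 sag=74.982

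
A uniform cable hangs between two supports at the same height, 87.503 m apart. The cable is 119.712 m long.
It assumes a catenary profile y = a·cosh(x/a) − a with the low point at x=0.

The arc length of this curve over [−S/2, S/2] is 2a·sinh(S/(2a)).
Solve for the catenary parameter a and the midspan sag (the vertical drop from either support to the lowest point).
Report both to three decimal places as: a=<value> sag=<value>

seed: a₀ = √(S³/(24(L−S))) = √(87.503³/(24·32.209)) = 29.440160
iter 1: u=1.486116  f(a)=+3.750e+00  f'(a)=-2.711e+00  a ← 29.440160 − (+3.750e+00/-2.711e+00) = 30.823243
iter 2: u=1.419432  f(a)=+2.804e-01  f'(a)=-2.319e+00  a ← 30.823243 − (+2.804e-01/-2.319e+00) = 30.944148
iter 3: u=1.413886  f(a)=+1.849e-03  f'(a)=-2.289e+00  a ← 30.944148 − (+1.849e-03/-2.289e+00) = 30.944955
iter 4: u=1.413849  f(a)=+8.152e-08  f'(a)=-2.289e+00  a ← 30.944955 − (+8.152e-08/-2.289e+00) = 30.944956
iter 5: u=1.413849  f(a)=+1.421e-14  f'(a)=-2.289e+00  a ← 30.944956 − (+1.421e-14/-2.289e+00) = 30.944956
converged: |Δa| < 1e-12 after 5 iterations
sag = a·(cosh(S/(2a)) − 1) = 30.944956·(cosh(1.413849) − 1) = 36.437023
T_max/T_min = cosh(S/(2a)) = 2.177479

a=30.945 sag=36.437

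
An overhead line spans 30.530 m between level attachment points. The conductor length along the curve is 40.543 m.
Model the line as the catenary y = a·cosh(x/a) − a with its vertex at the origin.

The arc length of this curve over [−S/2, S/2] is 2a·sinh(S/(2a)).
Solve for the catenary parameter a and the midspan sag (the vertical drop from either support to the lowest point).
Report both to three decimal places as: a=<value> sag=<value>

seed: a₀ = √(S³/(24(L−S))) = √(30.530³/(24·10.013)) = 10.881844
iter 1: u=1.402795  f(a)=+1.033e+00  f'(a)=-2.229e+00  a ← 10.881844 − (+1.033e+00/-2.229e+00) = 11.345149
iter 2: u=1.345509  f(a)=+6.961e-02  f'(a)=-1.938e+00  a ← 11.345149 − (+6.961e-02/-1.938e+00) = 11.381075
iter 3: u=1.341262  f(a)=+3.669e-04  f'(a)=-1.917e+00  a ← 11.381075 − (+3.669e-04/-1.917e+00) = 11.381266
iter 4: u=1.341239  f(a)=+1.031e-08  f'(a)=-1.917e+00  a ← 11.381266 − (+1.031e-08/-1.917e+00) = 11.381267
iter 5: u=1.341239  f(a)=-7.105e-15  f'(a)=-1.917e+00  a ← 11.381267 − (-7.105e-15/-1.917e+00) = 11.381267
converged: |Δa| < 1e-12 after 5 iterations
sag = a·(cosh(S/(2a)) − 1) = 11.381267·(cosh(1.341239) − 1) = 11.866678
T_max/T_min = cosh(S/(2a)) = 2.042650

a=11.381 sag=11.867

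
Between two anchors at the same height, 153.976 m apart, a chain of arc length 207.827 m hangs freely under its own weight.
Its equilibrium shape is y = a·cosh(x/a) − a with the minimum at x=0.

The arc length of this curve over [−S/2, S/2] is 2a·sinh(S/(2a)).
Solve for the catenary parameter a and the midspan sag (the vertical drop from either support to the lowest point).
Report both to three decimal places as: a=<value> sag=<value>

seed: a₀ = √(S³/(24(L−S))) = √(153.976³/(24·53.851)) = 53.146790
iter 1: u=1.448592  f(a)=+5.941e+00  f'(a)=-2.485e+00  a ← 53.146790 − (+5.941e+00/-2.485e+00) = 55.537557
iter 2: u=1.386233  f(a)=+4.244e-01  f'(a)=-2.141e+00  a ← 55.537557 − (+4.244e-01/-2.141e+00) = 55.735733
iter 3: u=1.381304  f(a)=+2.534e-03  f'(a)=-2.116e+00  a ← 55.735733 − (+2.534e-03/-2.116e+00) = 55.736930
iter 4: u=1.381274  f(a)=+9.153e-08  f'(a)=-2.116e+00  a ← 55.736930 − (+9.153e-08/-2.116e+00) = 55.736930
iter 5: u=1.381274  f(a)=+2.842e-14  f'(a)=-2.116e+00  a ← 55.736930 − (+2.842e-14/-2.116e+00) = 55.736930
converged: |Δa| < 1e-12 after 5 iterations
sag = a·(cosh(S/(2a)) − 1) = 55.736930·(cosh(1.381274) − 1) = 62.180926
T_max/T_min = cosh(S/(2a)) = 2.115614

a=55.737 sag=62.181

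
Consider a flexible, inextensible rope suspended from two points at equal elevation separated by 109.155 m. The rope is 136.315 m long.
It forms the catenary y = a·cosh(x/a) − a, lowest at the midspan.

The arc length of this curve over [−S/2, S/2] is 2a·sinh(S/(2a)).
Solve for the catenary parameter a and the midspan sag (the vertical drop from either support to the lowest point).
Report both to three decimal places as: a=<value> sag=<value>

seed: a₀ = √(S³/(24(L−S))) = √(109.155³/(24·27.160)) = 44.667840
iter 1: u=1.221852  f(a)=+2.101e+00  f'(a)=-1.408e+00  a ← 44.667840 − (+2.101e+00/-1.408e+00) = 46.160437
iter 2: u=1.182344  f(a)=+1.099e-01  f'(a)=-1.264e+00  a ← 46.160437 − (+1.099e-01/-1.264e+00) = 46.247398
iter 3: u=1.180120  f(a)=+3.375e-04  f'(a)=-1.256e+00  a ← 46.247398 − (+3.375e-04/-1.256e+00) = 46.247667
iter 4: u=1.180114  f(a)=+3.204e-09  f'(a)=-1.256e+00  a ← 46.247667 − (+3.204e-09/-1.256e+00) = 46.247667
iter 5: u=1.180114  f(a)=+0.000e+00  f'(a)=-1.256e+00  a ← 46.247667 − (+0.000e+00/-1.256e+00) = 46.247667
converged: |Δa| < 1e-12 after 5 iterations
sag = a·(cosh(S/(2a)) − 1) = 46.247667·(cosh(1.180114) − 1) = 36.119144
T_max/T_min = cosh(S/(2a)) = 1.780994

a=46.248 sag=36.119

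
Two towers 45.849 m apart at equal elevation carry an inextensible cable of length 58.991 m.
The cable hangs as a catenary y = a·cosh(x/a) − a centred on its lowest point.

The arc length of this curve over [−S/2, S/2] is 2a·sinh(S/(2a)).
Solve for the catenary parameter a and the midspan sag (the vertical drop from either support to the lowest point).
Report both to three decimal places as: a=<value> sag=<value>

a=18.188 sag=16.465

seed: a₀ = √(S³/(24(L−S))) = √(45.849³/(24·13.142)) = 17.480685
iter 1: u=1.311419  f(a)=+1.177e+00  f'(a)=-1.779e+00  a ← 17.480685 − (+1.177e+00/-1.779e+00) = 18.142720
iter 2: u=1.263565  f(a)=+7.020e-02  f'(a)=-1.572e+00  a ← 18.142720 − (+7.020e-02/-1.572e+00) = 18.187367
iter 3: u=1.260463  f(a)=+2.845e-04  f'(a)=-1.560e+00  a ← 18.187367 − (+2.845e-04/-1.560e+00) = 18.187549
iter 4: u=1.260450  f(a)=+4.714e-09  f'(a)=-1.560e+00  a ← 18.187549 − (+4.714e-09/-1.560e+00) = 18.187549
iter 5: u=1.260450  f(a)=+7.105e-15  f'(a)=-1.560e+00  a ← 18.187549 − (+7.105e-15/-1.560e+00) = 18.187549
converged: |Δa| < 1e-12 after 5 iterations
sag = a·(cosh(S/(2a)) − 1) = 18.187549·(cosh(1.260450) − 1) = 16.464600
T_max/T_min = cosh(S/(2a)) = 1.905268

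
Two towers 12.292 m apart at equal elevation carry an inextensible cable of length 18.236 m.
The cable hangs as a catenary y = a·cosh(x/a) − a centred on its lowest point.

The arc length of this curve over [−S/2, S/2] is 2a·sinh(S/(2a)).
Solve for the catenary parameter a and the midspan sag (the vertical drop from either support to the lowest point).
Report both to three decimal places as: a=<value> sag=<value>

a=3.845 sag=6.050

seed: a₀ = √(S³/(24(L−S))) = √(12.292³/(24·5.944)) = 3.608185
iter 1: u=1.703349  f(a)=+9.243e-01  f'(a)=-4.355e+00  a ← 3.608185 − (+9.243e-01/-4.355e+00) = 3.820420
iter 2: u=1.608724  f(a)=+8.783e-02  f'(a)=-3.564e+00  a ← 3.820420 − (+8.783e-02/-3.564e+00) = 3.845067
iter 3: u=1.598412  f(a)=+9.769e-04  f'(a)=-3.485e+00  a ← 3.845067 − (+9.769e-04/-3.485e+00) = 3.845347
iter 4: u=1.598295  f(a)=+1.238e-07  f'(a)=-3.484e+00  a ← 3.845347 − (+1.238e-07/-3.484e+00) = 3.845347
iter 5: u=1.598295  f(a)=+3.553e-15  f'(a)=-3.484e+00  a ← 3.845347 − (+3.553e-15/-3.484e+00) = 3.845347
converged: |Δa| < 1e-12 after 5 iterations
sag = a·(cosh(S/(2a)) − 1) = 3.845347·(cosh(1.598295) − 1) = 6.050340
T_max/T_min = cosh(S/(2a)) = 2.573418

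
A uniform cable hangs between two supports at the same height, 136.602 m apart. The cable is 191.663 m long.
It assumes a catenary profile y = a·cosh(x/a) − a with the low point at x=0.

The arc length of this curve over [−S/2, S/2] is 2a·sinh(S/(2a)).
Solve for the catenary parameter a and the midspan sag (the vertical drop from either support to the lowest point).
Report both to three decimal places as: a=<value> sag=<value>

seed: a₀ = √(S³/(24(L−S))) = √(136.602³/(24·55.061)) = 43.919554
iter 1: u=1.555139  f(a)=+7.055e+00  f'(a)=-3.169e+00  a ← 43.919554 − (+7.055e+00/-3.169e+00) = 46.146034
iter 2: u=1.480106  f(a)=+5.719e-01  f'(a)=-2.674e+00  a ← 46.146034 − (+5.719e-01/-2.674e+00) = 46.359941
iter 3: u=1.473276  f(a)=+4.492e-03  f'(a)=-2.632e+00  a ← 46.359941 − (+4.492e-03/-2.632e+00) = 46.361648
iter 4: u=1.473222  f(a)=+2.819e-07  f'(a)=-2.632e+00  a ← 46.361648 − (+2.819e-07/-2.632e+00) = 46.361648
iter 5: u=1.473222  f(a)=+0.000e+00  f'(a)=-2.632e+00  a ← 46.361648 − (+0.000e+00/-2.632e+00) = 46.361648
converged: |Δa| < 1e-12 after 5 iterations
sag = a·(cosh(S/(2a)) − 1) = 46.361648·(cosh(1.473222) − 1) = 60.095286
T_max/T_min = cosh(S/(2a)) = 2.296228

a=46.362 sag=60.095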